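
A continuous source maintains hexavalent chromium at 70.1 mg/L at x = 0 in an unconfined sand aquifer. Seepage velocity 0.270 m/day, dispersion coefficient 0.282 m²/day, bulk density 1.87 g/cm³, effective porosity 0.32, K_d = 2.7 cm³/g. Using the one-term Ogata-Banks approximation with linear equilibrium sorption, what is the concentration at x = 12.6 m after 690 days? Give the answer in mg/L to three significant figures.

Retardation factor R = 1 + ρ_b·K_d/n = 1 + 1.87 × 2.7/0.32 = 16.78.
Sorption retards both mechanisms: v_R = v/R = 0.01609 m/day, D_R = D/R = 0.01681 m²/day.
v_R·t = 0.01609 × 690 = 11.1021 m; 2√(D_R t) = 6.811 m; argument = (12.6 − 11.1021)/6.811 = 0.2199.
C = C₀ × ½·erfc(0.2199) = 70.1 × 0.3779 = 26.5 mg/L.

26.5 mg/L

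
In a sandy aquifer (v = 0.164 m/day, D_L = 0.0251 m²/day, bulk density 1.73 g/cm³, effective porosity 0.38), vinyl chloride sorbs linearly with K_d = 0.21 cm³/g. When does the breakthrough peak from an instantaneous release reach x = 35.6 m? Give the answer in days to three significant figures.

423 days

Retardation factor R = 1 + ρ_b·K_d/n = 1 + 1.73 × 0.21/0.38 = 1.956.
Sorption retards both mechanisms: v_R = v/R = 0.08384 m/day, D_R = D/R = 0.01283 m²/day.
Peak time from v_R²t² + 2D_R t − x² = 0: t = (√(D_R² + v_R²x²) − D_R)/v_R².
√(D_R² + v_R²x²) = √(0.01283² + 0.08384² × 35.6²) = 2.985; v_R² = 0.007029.
t = (2.985 − 0.01283)/0.007029 = 423 days.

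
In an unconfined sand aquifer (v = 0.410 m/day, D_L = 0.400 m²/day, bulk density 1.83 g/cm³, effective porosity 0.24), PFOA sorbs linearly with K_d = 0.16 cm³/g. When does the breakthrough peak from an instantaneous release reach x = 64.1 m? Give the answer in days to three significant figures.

342 days

Retardation factor R = 1 + ρ_b·K_d/n = 1 + 1.83 × 0.16/0.24 = 2.220.
Sorption retards both mechanisms: v_R = v/R = 0.1847 m/day, D_R = D/R = 0.1802 m²/day.
Peak time from v_R²t² + 2D_R t − x² = 0: t = (√(D_R² + v_R²x²) − D_R)/v_R².
√(D_R² + v_R²x²) = √(0.1802² + 0.1847² × 64.1²) = 11.84; v_R² = 0.03411.
t = (11.84 − 0.1802)/0.03411 = 342 days.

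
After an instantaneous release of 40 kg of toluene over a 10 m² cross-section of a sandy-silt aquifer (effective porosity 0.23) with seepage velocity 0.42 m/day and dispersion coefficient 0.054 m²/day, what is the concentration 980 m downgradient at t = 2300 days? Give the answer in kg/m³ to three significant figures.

0.297 kg/m³

For an instantaneous plane source, C(x,t) = M/(n_e·A·√(4πDt)) · exp(−(x−vt)²/(4Dt)), with n_e·A the pore (flow) area.
Plume center vt = 0.42 × 2300 = 966 m, so the well at 980 m is 14 m downgradient of the peak.
√(4πDt) = 39.51 m, giving peak height M/(n_e·A·√(4πDt)) = 40/(0.23 × 10 × 39.51) = 0.4402 kg/m³.
(x−vt)²/(4Dt) = (14)²/(4 × 0.054 × 2300) = 0.3945; exp(−0.3945) = 0.6740.
C = 0.4402 × 0.6740 = 0.297 kg/m³.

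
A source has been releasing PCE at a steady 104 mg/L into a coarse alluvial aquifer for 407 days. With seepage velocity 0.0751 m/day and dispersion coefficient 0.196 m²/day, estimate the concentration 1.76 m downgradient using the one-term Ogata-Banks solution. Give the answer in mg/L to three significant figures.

103 mg/L

For a continuous step input, C/C₀ ≈ ½·erfc((x−vt)/(2√(Dt))).
vt = 0.0751 × 407 = 30.5657 m and 2√(Dt) = 2√(0.196 × 407) = 17.86 m.
Argument (x−vt)/(2√(Dt)) = (1.76 − 30.5657)/17.86 = -1.613; ½·erfc(-1.613) = 0.9887.
C = 104 × 0.9887 = 103 mg/L.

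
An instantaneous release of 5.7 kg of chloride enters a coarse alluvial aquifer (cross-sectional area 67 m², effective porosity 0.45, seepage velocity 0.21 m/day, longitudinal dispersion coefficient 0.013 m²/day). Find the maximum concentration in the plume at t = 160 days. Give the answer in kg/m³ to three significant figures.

The peak of an instantaneous 1D plume sits at x = vt; there the Gaussian factor is 1 and C_max = M/(n_e·A·√(4πDt)), where n_e·A is the pore area the mass is dissolved in.
√(4πDt) = √(4π × 0.013 × 160) = 5.113 m, so C_max = 5.7/(0.45 × 67 × 5.113) = 0.0370 kg/m³.

0.0370 kg/m³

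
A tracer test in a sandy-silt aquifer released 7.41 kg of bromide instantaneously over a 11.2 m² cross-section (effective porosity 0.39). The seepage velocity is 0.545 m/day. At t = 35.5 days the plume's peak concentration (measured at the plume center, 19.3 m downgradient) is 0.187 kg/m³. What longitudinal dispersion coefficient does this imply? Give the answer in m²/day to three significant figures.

At the plume center C_max = M/(n_e·A·√(4πDt)), so D = M²/(4πt·(n_e·A·C_max)²).
n_e·A·C_max = 0.39 × 11.2 × 0.187 = 0.8168 kg/m.
D = 7.41²/(4π × 35.5 × 0.8168²) = 0.184 m²/day.

0.184 m²/day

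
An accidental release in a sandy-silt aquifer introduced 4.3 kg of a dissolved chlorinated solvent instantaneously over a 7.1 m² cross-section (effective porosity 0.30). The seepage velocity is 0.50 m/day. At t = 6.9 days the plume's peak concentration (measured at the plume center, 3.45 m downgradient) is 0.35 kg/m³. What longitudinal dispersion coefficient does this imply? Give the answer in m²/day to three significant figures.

At the plume center C_max = M/(n_e·A·√(4πDt)), so D = M²/(4πt·(n_e·A·C_max)²).
n_e·A·C_max = 0.30 × 7.1 × 0.35 = 0.7455 kg/m.
D = 4.3²/(4π × 6.9 × 0.7455²) = 0.384 m²/day.

0.384 m²/day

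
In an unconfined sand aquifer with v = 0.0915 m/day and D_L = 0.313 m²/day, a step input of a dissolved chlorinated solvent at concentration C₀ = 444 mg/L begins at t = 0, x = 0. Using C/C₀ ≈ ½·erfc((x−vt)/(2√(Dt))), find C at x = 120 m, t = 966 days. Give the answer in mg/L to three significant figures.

44.1 mg/L

For a continuous step input, C/C₀ ≈ ½·erfc((x−vt)/(2√(Dt))).
vt = 0.0915 × 966 = 88.389 m and 2√(Dt) = 2√(0.313 × 966) = 34.78 m.
Argument (x−vt)/(2√(Dt)) = (120 − 88.389)/34.78 = 0.9089; ½·erfc(0.9089) = 0.09933.
C = 444 × 0.09933 = 44.1 mg/L.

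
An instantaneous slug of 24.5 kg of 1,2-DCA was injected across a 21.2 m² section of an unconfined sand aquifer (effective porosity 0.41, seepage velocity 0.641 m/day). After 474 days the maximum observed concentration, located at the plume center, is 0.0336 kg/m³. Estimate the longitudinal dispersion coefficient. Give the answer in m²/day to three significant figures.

At the plume center C_max = M/(n_e·A·√(4πDt)), so D = M²/(4πt·(n_e·A·C_max)²).
n_e·A·C_max = 0.41 × 21.2 × 0.0336 = 0.2921 kg/m.
D = 24.5²/(4π × 474 × 0.2921²) = 1.18 m²/day.

1.18 m²/day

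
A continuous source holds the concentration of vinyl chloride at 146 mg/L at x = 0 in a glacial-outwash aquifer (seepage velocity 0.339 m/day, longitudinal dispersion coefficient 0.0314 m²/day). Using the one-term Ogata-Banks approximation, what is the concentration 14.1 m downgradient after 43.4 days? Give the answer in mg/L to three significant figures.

For a continuous step input, C/C₀ ≈ ½·erfc((x−vt)/(2√(Dt))).
vt = 0.339 × 43.4 = 14.7126 m and 2√(Dt) = 2√(0.0314 × 43.4) = 2.335 m.
Argument (x−vt)/(2√(Dt)) = (14.1 − 14.7126)/2.335 = -0.2624; ½·erfc(-0.2624) = 0.6447.
C = 146 × 0.6447 = 94.1 mg/L.

94.1 mg/L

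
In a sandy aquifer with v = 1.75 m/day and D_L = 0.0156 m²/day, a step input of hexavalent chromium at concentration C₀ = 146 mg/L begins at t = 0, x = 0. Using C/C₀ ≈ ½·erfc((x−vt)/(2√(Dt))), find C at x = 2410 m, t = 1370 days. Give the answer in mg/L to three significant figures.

For a continuous step input, C/C₀ ≈ ½·erfc((x−vt)/(2√(Dt))).
vt = 1.75 × 1370 = 2397.5 m and 2√(Dt) = 2√(0.0156 × 1370) = 9.246 m.
Argument (x−vt)/(2√(Dt)) = (2410 − 2397.5)/9.246 = 1.352; ½·erfc(1.352) = 0.02794.
C = 146 × 0.02794 = 4.08 mg/L.

4.08 mg/L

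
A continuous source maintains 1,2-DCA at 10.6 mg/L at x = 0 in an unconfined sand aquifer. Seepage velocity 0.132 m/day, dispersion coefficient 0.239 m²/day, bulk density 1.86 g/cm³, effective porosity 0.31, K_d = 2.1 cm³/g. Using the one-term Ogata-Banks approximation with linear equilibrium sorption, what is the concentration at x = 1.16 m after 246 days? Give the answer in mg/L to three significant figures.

Retardation factor R = 1 + ρ_b·K_d/n = 1 + 1.86 × 2.1/0.31 = 13.60.
Sorption retards both mechanisms: v_R = v/R = 0.009706 m/day, D_R = D/R = 0.01757 m²/day.
v_R·t = 0.009706 × 246 = 2.387676 m; 2√(D_R t) = 4.158 m; argument = (1.16 − 2.387676)/4.158 = -0.2953.
C = C₀ × ½·erfc(-0.2953) = 10.6 × 0.6619 = 7.02 mg/L.

7.02 mg/L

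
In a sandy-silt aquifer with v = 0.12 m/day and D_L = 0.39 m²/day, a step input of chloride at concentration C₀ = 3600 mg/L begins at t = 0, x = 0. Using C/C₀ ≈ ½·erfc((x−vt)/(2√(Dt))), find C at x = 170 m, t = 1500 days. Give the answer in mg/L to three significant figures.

2210 mg/L

For a continuous step input, C/C₀ ≈ ½·erfc((x−vt)/(2√(Dt))).
vt = 0.12 × 1500 = 180 m and 2√(Dt) = 2√(0.39 × 1500) = 48.37 m.
Argument (x−vt)/(2√(Dt)) = (170 − 180)/48.37 = -0.2067; ½·erfc(-0.2067) = 0.6150.
C = 3600 × 0.6150 = 2210 mg/L.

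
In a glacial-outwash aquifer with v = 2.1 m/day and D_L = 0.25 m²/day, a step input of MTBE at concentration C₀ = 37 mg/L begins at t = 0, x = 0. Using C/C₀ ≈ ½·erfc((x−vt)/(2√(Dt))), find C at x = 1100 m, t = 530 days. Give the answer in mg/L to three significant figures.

For a continuous step input, C/C₀ ≈ ½·erfc((x−vt)/(2√(Dt))).
vt = 2.1 × 530 = 1113 m and 2√(Dt) = 2√(0.25 × 530) = 23.02 m.
Argument (x−vt)/(2√(Dt)) = (1100 − 1113)/23.02 = -0.5647; ½·erfc(-0.5647) = 0.7877.
C = 37 × 0.7877 = 29.1 mg/L.

29.1 mg/L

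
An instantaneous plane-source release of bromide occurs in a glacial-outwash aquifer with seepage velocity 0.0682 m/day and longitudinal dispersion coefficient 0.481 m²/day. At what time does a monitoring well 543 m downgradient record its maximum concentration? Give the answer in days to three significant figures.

7860 days

For the 1D instantaneous-source solution, setting ∂C/∂t = 0 at fixed x gives v²t² + 2Dt − x² = 0, so t = (√(D² + v²x²) − D)/v².
√(D² + v²x²) = √(0.481² + 0.0682² × 543²) = 37.04; v² = 0.00465124.
t = (37.04 − 0.481)/0.00465124 = 7860 days (vs. the pure-advection estimate x/v = 7960 d).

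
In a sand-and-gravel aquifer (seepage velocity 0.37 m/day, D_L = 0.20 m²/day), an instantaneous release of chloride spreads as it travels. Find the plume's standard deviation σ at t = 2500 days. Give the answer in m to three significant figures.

31.6 m

Dispersive spreading gives a Gaussian with σ² = 2Dt; advection only shifts the center.
σ = √(2 × 0.20 × 2500) = 31.6 m.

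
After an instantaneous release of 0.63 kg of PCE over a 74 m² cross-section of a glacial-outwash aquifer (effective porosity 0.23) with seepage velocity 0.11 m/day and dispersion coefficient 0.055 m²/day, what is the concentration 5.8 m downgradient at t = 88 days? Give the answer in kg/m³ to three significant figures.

0.00218 kg/m³

For an instantaneous plane source, C(x,t) = M/(n_e·A·√(4πDt)) · exp(−(x−vt)²/(4Dt)), with n_e·A the pore (flow) area.
Plume center vt = 0.11 × 88 = 9.68 m, so the well at 5.8 m is 3.88 m upgradient of the peak.
√(4πDt) = 7.799 m, giving peak height M/(n_e·A·√(4πDt)) = 0.63/(0.23 × 74 × 7.799) = 0.004746 kg/m³.
(x−vt)²/(4Dt) = (-3.88)²/(4 × 0.055 × 88) = 0.7776; exp(−0.7776) = 0.4595.
C = 0.004746 × 0.4595 = 0.00218 kg/m³.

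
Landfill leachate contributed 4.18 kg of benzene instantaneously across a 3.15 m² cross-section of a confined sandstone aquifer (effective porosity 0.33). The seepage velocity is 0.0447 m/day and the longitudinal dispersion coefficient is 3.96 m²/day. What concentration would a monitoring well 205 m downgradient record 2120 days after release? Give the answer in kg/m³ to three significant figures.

0.00862 kg/m³

For an instantaneous plane source, C(x,t) = M/(n_e·A·√(4πDt)) · exp(−(x−vt)²/(4Dt)), with n_e·A the pore (flow) area.
Plume center vt = 0.0447 × 2120 = 94.764 m, so the well at 205 m is 110.236 m downgradient of the peak.
√(4πDt) = 324.8 m, giving peak height M/(n_e·A·√(4πDt)) = 4.18/(0.33 × 3.15 × 324.8) = 0.01238 kg/m³.
(x−vt)²/(4Dt) = (110.236)²/(4 × 3.96 × 2120) = 0.3619; exp(−0.3619) = 0.6964.
C = 0.01238 × 0.6964 = 0.00862 kg/m³.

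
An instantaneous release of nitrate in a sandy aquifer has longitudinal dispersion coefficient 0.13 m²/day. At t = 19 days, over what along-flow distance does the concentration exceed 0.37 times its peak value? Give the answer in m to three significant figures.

The plume is Gaussian with σ = √(2Dt) = √(2 × 0.13 × 19) = 2.223 m.
C/C_peak = exp(−Δx²/(2σ²)) = 0.37 ⇒ Δx = σ·√(−2 ln 0.37) = 2.223 × 1.410 = 3.134 m.
Width = 2Δx = 6.27 m.

6.27 m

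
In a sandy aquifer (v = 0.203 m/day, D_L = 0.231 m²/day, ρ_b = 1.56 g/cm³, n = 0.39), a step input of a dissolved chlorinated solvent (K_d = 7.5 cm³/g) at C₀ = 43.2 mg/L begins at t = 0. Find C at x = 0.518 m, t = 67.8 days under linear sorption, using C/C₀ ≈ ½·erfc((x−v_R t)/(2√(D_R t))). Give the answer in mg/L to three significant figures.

Retardation factor R = 1 + ρ_b·K_d/n = 1 + 1.56 × 7.5/0.39 = 31.00.
Sorption retards both mechanisms: v_R = v/R = 0.006548 m/day, D_R = D/R = 0.007452 m²/day.
v_R·t = 0.006548 × 67.8 = 0.4439544 m; 2√(D_R t) = 1.422 m; argument = (0.518 − 0.4439544)/1.422 = 0.05207.
C = C₀ × ½·erfc(0.05207) = 43.2 × 0.4706 = 20.3 mg/L.

20.3 mg/L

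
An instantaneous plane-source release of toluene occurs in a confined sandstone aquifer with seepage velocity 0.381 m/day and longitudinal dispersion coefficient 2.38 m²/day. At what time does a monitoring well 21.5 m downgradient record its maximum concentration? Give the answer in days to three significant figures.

For the 1D instantaneous-source solution, setting ∂C/∂t = 0 at fixed x gives v²t² + 2Dt − x² = 0, so t = (√(D² + v²x²) − D)/v².
√(D² + v²x²) = √(2.38² + 0.381² × 21.5²) = 8.530; v² = 0.145161.
t = (8.530 − 2.38)/0.145161 = 42.4 days (vs. the pure-advection estimate x/v = 56.4 d).

42.4 days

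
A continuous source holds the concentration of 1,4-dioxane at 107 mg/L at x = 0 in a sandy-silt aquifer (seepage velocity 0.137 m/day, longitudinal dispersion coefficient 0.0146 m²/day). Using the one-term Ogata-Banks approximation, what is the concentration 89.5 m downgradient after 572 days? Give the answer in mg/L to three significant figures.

For a continuous step input, C/C₀ ≈ ½·erfc((x−vt)/(2√(Dt))).
vt = 0.137 × 572 = 78.364 m and 2√(Dt) = 2√(0.0146 × 572) = 5.780 m.
Argument (x−vt)/(2√(Dt)) = (89.5 − 78.364)/5.780 = 1.927; ½·erfc(1.927) = 0.003213.
C = 107 × 0.003213 = 0.344 mg/L.

0.344 mg/L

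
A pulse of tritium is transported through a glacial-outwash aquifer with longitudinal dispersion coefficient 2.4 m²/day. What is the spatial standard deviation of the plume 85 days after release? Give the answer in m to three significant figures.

20.2 m

Dispersive spreading gives a Gaussian with σ² = 2Dt; advection only shifts the center.
σ = √(2 × 2.4 × 85) = 20.2 m.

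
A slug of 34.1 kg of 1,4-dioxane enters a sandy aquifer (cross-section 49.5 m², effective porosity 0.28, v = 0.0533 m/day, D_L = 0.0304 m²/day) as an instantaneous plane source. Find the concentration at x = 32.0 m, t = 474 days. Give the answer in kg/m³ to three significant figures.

0.0832 kg/m³

For an instantaneous plane source, C(x,t) = M/(n_e·A·√(4πDt)) · exp(−(x−vt)²/(4Dt)), with n_e·A the pore (flow) area.
Plume center vt = 0.0533 × 474 = 25.2642 m, so the well at 32.0 m is 6.7358 m downgradient of the peak.
√(4πDt) = 13.46 m, giving peak height M/(n_e·A·√(4πDt)) = 34.1/(0.28 × 49.5 × 13.46) = 0.1828 kg/m³.
(x−vt)²/(4Dt) = (6.7358)²/(4 × 0.0304 × 474) = 0.7872; exp(−0.7872) = 0.4551.
C = 0.1828 × 0.4551 = 0.0832 kg/m³.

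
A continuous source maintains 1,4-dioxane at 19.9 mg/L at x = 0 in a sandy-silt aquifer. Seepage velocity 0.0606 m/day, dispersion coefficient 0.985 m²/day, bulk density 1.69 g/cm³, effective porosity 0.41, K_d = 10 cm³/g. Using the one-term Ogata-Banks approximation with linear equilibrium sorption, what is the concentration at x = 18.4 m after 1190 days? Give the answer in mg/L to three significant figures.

Retardation factor R = 1 + ρ_b·K_d/n = 1 + 1.69 × 10/0.41 = 42.22.
Sorption retards both mechanisms: v_R = v/R = 0.001435 m/day, D_R = D/R = 0.02333 m²/day.
v_R·t = 0.001435 × 1190 = 1.70765 m; 2√(D_R t) = 10.54 m; argument = (18.4 − 1.70765)/10.54 = 1.584.
C = C₀ × ½·erfc(1.584) = 19.9 × 0.01254 = 0.250 mg/L.

0.250 mg/L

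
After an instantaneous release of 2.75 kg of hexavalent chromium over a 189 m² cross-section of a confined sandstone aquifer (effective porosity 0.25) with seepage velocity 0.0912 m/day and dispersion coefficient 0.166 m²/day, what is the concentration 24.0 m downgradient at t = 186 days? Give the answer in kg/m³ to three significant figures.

0.00198 kg/m³

For an instantaneous plane source, C(x,t) = M/(n_e·A·√(4πDt)) · exp(−(x−vt)²/(4Dt)), with n_e·A the pore (flow) area.
Plume center vt = 0.0912 × 186 = 16.9632 m, so the well at 24.0 m is 7.0368 m downgradient of the peak.
√(4πDt) = 19.70 m, giving peak height M/(n_e·A·√(4πDt)) = 2.75/(0.25 × 189 × 19.70) = 0.002954 kg/m³.
(x−vt)²/(4Dt) = (7.0368)²/(4 × 0.166 × 186) = 0.4009; exp(−0.4009) = 0.6697.
C = 0.002954 × 0.6697 = 0.00198 kg/m³.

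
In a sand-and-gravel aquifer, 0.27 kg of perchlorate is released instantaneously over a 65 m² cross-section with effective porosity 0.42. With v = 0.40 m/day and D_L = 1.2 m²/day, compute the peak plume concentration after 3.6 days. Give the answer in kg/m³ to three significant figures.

The peak of an instantaneous 1D plume sits at x = vt; there the Gaussian factor is 1 and C_max = M/(n_e·A·√(4πDt)), where n_e·A is the pore area the mass is dissolved in.
√(4πDt) = √(4π × 1.2 × 3.6) = 7.368 m, so C_max = 0.27/(0.42 × 65 × 7.368) = 0.00134 kg/m³.

0.00134 kg/m³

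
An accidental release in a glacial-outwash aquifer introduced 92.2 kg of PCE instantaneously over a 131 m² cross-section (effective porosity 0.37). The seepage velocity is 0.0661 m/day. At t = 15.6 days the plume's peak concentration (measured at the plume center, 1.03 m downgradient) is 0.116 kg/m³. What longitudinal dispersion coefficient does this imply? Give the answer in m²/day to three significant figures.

At the plume center C_max = M/(n_e·A·√(4πDt)), so D = M²/(4πt·(n_e·A·C_max)²).
n_e·A·C_max = 0.37 × 131 × 0.116 = 5.623 kg/m.
D = 92.2²/(4π × 15.6 × 5.623²) = 1.37 m²/day.

1.37 m²/day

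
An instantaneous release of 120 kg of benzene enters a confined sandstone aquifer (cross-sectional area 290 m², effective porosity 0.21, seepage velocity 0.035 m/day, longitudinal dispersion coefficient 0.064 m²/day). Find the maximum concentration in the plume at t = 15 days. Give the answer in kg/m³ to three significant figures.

0.567 kg/m³

The peak of an instantaneous 1D plume sits at x = vt; there the Gaussian factor is 1 and C_max = M/(n_e·A·√(4πDt)), where n_e·A is the pore area the mass is dissolved in.
√(4πDt) = √(4π × 0.064 × 15) = 3.473 m, so C_max = 120/(0.21 × 290 × 3.473) = 0.567 kg/m³.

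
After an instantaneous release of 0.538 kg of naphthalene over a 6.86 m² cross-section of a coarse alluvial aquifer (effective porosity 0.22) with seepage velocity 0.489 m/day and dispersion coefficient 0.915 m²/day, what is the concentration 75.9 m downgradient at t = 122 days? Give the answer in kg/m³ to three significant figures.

For an instantaneous plane source, C(x,t) = M/(n_e·A·√(4πDt)) · exp(−(x−vt)²/(4Dt)), with n_e·A the pore (flow) area.
Plume center vt = 0.489 × 122 = 59.658 m, so the well at 75.9 m is 16.242 m downgradient of the peak.
√(4πDt) = 37.45 m, giving peak height M/(n_e·A·√(4πDt)) = 0.538/(0.22 × 6.86 × 37.45) = 0.009519 kg/m³.
(x−vt)²/(4Dt) = (16.242)²/(4 × 0.915 × 122) = 0.5908; exp(−0.5908) = 0.5539.
C = 0.009519 × 0.5539 = 0.00527 kg/m³.

0.00527 kg/m³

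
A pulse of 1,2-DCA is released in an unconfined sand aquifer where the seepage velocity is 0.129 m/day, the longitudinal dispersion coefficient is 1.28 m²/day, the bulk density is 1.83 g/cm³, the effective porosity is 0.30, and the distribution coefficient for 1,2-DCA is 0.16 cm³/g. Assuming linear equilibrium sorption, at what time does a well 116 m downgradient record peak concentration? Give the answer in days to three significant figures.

1630 days

Retardation factor R = 1 + ρ_b·K_d/n = 1 + 1.83 × 0.16/0.30 = 1.976.
Sorption retards both mechanisms: v_R = v/R = 0.06528 m/day, D_R = D/R = 0.6478 m²/day.
Peak time from v_R²t² + 2D_R t − x² = 0: t = (√(D_R² + v_R²x²) − D_R)/v_R².
√(D_R² + v_R²x²) = √(0.6478² + 0.06528² × 116²) = 7.600; v_R² = 0.004261.
t = (7.600 − 0.6478)/0.004261 = 1630 days.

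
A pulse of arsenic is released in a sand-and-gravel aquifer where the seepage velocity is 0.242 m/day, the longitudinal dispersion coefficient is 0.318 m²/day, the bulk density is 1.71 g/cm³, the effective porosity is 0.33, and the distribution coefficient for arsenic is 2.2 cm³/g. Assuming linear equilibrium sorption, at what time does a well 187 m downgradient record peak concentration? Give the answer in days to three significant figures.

9510 days

Retardation factor R = 1 + ρ_b·K_d/n = 1 + 1.71 × 2.2/0.33 = 12.40.
Sorption retards both mechanisms: v_R = v/R = 0.01952 m/day, D_R = D/R = 0.02565 m²/day.
Peak time from v_R²t² + 2D_R t − x² = 0: t = (√(D_R² + v_R²x²) − D_R)/v_R².
√(D_R² + v_R²x²) = √(0.02565² + 0.01952² × 187²) = 3.650; v_R² = 0.0003810.
t = (3.650 − 0.02565)/0.0003810 = 9510 days.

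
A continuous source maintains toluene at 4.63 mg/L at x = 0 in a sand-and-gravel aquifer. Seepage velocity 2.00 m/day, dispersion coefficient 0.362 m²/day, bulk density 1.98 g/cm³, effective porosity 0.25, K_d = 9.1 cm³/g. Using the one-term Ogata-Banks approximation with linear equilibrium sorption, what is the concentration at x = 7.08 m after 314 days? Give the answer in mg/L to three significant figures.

Retardation factor R = 1 + ρ_b·K_d/n = 1 + 1.98 × 9.1/0.25 = 73.07.
Sorption retards both mechanisms: v_R = v/R = 0.02737 m/day, D_R = D/R = 0.004954 m²/day.
v_R·t = 0.02737 × 314 = 8.59418 m; 2√(D_R t) = 2.494 m; argument = (7.08 − 8.59418)/2.494 = -0.6071.
C = C₀ × ½·erfc(-0.6071) = 4.63 × 0.8047 = 3.73 mg/L.

3.73 mg/L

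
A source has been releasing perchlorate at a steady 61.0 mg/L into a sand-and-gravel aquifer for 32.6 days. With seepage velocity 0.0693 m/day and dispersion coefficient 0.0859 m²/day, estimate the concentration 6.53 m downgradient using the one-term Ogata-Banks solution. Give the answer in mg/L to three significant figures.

2.17 mg/L

For a continuous step input, C/C₀ ≈ ½·erfc((x−vt)/(2√(Dt))).
vt = 0.0693 × 32.6 = 2.25918 m and 2√(Dt) = 2√(0.0859 × 32.6) = 3.347 m.
Argument (x−vt)/(2√(Dt)) = (6.53 − 2.25918)/3.347 = 1.276; ½·erfc(1.276) = 0.03557.
C = 61.0 × 0.03557 = 2.17 mg/L.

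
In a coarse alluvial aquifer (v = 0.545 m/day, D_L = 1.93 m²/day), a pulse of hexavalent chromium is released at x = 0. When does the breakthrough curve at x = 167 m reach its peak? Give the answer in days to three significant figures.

300 days

For the 1D instantaneous-source solution, setting ∂C/∂t = 0 at fixed x gives v²t² + 2Dt − x² = 0, so t = (√(D² + v²x²) − D)/v².
√(D² + v²x²) = √(1.93² + 0.545² × 167²) = 91.04; v² = 0.297025.
t = (91.04 − 1.93)/0.297025 = 300 days (vs. the pure-advection estimate x/v = 306 d).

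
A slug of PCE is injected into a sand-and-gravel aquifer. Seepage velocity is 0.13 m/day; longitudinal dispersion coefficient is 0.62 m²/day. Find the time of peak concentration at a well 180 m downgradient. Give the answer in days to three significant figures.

For the 1D instantaneous-source solution, setting ∂C/∂t = 0 at fixed x gives v²t² + 2Dt − x² = 0, so t = (√(D² + v²x²) − D)/v².
√(D² + v²x²) = √(0.62² + 0.13² × 180²) = 23.41; v² = 0.0169.
t = (23.41 − 0.62)/0.0169 = 1350 days (vs. the pure-advection estimate x/v = 1380 d).

1350 days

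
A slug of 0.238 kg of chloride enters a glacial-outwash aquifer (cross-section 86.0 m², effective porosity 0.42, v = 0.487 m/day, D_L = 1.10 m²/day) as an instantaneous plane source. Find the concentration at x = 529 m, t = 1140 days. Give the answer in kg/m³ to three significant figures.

4.58e-05 kg/m³

For an instantaneous plane source, C(x,t) = M/(n_e·A·√(4πDt)) · exp(−(x−vt)²/(4Dt)), with n_e·A the pore (flow) area.
Plume center vt = 0.487 × 1140 = 555.18 m, so the well at 529 m is 26.18 m upgradient of the peak.
√(4πDt) = 125.5 m, giving peak height M/(n_e·A·√(4πDt)) = 0.238/(0.42 × 86.0 × 125.5) = 5.250e-05 kg/m³.
(x−vt)²/(4Dt) = (-26.18)²/(4 × 1.10 × 1140) = 0.1366; exp(−0.1366) = 0.8723.
C = 5.250e-05 × 0.8723 = 4.58e-05 kg/m³.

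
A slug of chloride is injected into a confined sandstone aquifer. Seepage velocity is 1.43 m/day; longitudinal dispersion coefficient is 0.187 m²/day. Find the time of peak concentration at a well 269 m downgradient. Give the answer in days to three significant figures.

For the 1D instantaneous-source solution, setting ∂C/∂t = 0 at fixed x gives v²t² + 2Dt − x² = 0, so t = (√(D² + v²x²) − D)/v².
√(D² + v²x²) = √(0.187² + 1.43² × 269²) = 384.7; v² = 2.0449.
t = (384.7 − 0.187)/2.0449 = 188 days (vs. the pure-advection estimate x/v = 188 d).

188 days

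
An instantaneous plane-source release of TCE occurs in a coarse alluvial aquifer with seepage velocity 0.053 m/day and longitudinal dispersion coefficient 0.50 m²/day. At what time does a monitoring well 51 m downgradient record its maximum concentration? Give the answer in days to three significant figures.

For the 1D instantaneous-source solution, setting ∂C/∂t = 0 at fixed x gives v²t² + 2Dt − x² = 0, so t = (√(D² + v²x²) − D)/v².
√(D² + v²x²) = √(0.50² + 0.053² × 51²) = 2.749; v² = 0.002809.
t = (2.749 − 0.50)/0.002809 = 801 days (vs. the pure-advection estimate x/v = 962 d).

801 days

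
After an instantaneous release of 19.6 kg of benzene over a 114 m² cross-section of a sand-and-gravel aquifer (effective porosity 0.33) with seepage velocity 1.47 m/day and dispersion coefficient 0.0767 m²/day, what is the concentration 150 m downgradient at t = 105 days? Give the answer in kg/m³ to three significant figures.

0.0288 kg/m³

For an instantaneous plane source, C(x,t) = M/(n_e·A·√(4πDt)) · exp(−(x−vt)²/(4Dt)), with n_e·A the pore (flow) area.
Plume center vt = 1.47 × 105 = 154.35 m, so the well at 150 m is 4.35 m upgradient of the peak.
√(4πDt) = 10.06 m, giving peak height M/(n_e·A·√(4πDt)) = 19.6/(0.33 × 114 × 10.06) = 0.05179 kg/m³.
(x−vt)²/(4Dt) = (-4.35)²/(4 × 0.0767 × 105) = 0.5874; exp(−0.5874) = 0.5558.
C = 0.05179 × 0.5558 = 0.0288 kg/m³.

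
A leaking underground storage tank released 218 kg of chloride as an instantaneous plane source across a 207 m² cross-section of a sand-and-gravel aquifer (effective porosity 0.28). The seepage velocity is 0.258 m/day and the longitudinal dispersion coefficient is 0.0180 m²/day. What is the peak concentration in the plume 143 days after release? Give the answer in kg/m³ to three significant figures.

0.661 kg/m³

The peak of an instantaneous 1D plume sits at x = vt; there the Gaussian factor is 1 and C_max = M/(n_e·A·√(4πDt)), where n_e·A is the pore area the mass is dissolved in.
√(4πDt) = √(4π × 0.0180 × 143) = 5.687 m, so C_max = 218/(0.28 × 207 × 5.687) = 0.661 kg/m³.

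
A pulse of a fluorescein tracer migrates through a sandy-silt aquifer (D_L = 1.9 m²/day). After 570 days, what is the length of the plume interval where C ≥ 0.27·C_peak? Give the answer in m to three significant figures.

The plume is Gaussian with σ = √(2Dt) = √(2 × 1.9 × 570) = 46.54 m.
C/C_peak = exp(−Δx²/(2σ²)) = 0.27 ⇒ Δx = σ·√(−2 ln 0.27) = 46.54 × 1.618 = 75.30 m.
Width = 2Δx = 151 m.

151 m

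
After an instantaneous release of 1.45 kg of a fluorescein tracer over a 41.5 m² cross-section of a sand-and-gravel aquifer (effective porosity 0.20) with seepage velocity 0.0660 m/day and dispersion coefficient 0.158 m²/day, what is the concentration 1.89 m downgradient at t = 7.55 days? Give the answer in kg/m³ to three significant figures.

For an instantaneous plane source, C(x,t) = M/(n_e·A·√(4πDt)) · exp(−(x−vt)²/(4Dt)), with n_e·A the pore (flow) area.
Plume center vt = 0.0660 × 7.55 = 0.4983 m, so the well at 1.89 m is 1.3917 m downgradient of the peak.
√(4πDt) = 3.872 m, giving peak height M/(n_e·A·√(4πDt)) = 1.45/(0.20 × 41.5 × 3.872) = 0.04512 kg/m³.
(x−vt)²/(4Dt) = (1.3917)²/(4 × 0.158 × 7.55) = 0.4059; exp(−0.4059) = 0.6664.
C = 0.04512 × 0.6664 = 0.0301 kg/m³.

0.0301 kg/m³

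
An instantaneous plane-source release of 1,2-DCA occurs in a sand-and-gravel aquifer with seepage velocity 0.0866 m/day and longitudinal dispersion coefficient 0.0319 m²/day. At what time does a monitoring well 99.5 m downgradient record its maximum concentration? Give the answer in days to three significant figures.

For the 1D instantaneous-source solution, setting ∂C/∂t = 0 at fixed x gives v²t² + 2Dt − x² = 0, so t = (√(D² + v²x²) − D)/v².
√(D² + v²x²) = √(0.0319² + 0.0866² × 99.5²) = 8.617; v² = 0.00749956.
t = (8.617 − 0.0319)/0.00749956 = 1140 days (vs. the pure-advection estimate x/v = 1150 d).

1140 days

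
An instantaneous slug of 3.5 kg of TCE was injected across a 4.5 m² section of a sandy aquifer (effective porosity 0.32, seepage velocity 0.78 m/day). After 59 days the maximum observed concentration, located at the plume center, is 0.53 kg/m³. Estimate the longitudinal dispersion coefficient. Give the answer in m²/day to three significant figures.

At the plume center C_max = M/(n_e·A·√(4πDt)), so D = M²/(4πt·(n_e·A·C_max)²).
n_e·A·C_max = 0.32 × 4.5 × 0.53 = 0.7632 kg/m.
D = 3.5²/(4π × 59 × 0.7632²) = 0.0284 m²/day.

0.0284 m²/day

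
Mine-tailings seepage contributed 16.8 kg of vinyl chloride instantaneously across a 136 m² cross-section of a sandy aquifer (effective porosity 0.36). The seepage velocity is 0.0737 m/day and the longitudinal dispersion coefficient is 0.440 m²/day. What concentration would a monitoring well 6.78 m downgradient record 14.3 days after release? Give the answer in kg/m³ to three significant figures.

0.0105 kg/m³

For an instantaneous plane source, C(x,t) = M/(n_e·A·√(4πDt)) · exp(−(x−vt)²/(4Dt)), with n_e·A the pore (flow) area.
Plume center vt = 0.0737 × 14.3 = 1.05391 m, so the well at 6.78 m is 5.72609 m downgradient of the peak.
√(4πDt) = 8.892 m, giving peak height M/(n_e·A·√(4πDt)) = 16.8/(0.36 × 136 × 8.892) = 0.03859 kg/m³.
(x−vt)²/(4Dt) = (5.72609)²/(4 × 0.440 × 14.3) = 1.303; exp(−1.303) = 0.2717.
C = 0.03859 × 0.2717 = 0.0105 kg/m³.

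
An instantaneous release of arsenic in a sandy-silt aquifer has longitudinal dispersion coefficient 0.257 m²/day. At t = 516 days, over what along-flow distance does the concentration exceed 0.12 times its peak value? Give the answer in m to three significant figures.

The plume is Gaussian with σ = √(2Dt) = √(2 × 0.257 × 516) = 16.29 m.
C/C_peak = exp(−Δx²/(2σ²)) = 0.12 ⇒ Δx = σ·√(−2 ln 0.12) = 16.29 × 2.059 = 33.54 m.
Width = 2Δx = 67.1 m.

67.1 m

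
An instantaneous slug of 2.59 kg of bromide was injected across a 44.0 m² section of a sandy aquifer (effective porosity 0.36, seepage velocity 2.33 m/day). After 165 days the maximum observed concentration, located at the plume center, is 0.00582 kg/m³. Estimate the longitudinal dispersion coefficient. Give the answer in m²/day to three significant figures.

At the plume center C_max = M/(n_e·A·√(4πDt)), so D = M²/(4πt·(n_e·A·C_max)²).
n_e·A·C_max = 0.36 × 44.0 × 0.00582 = 0.09219 kg/m.
D = 2.59²/(4π × 165 × 0.09219²) = 0.381 m²/day.

0.381 m²/day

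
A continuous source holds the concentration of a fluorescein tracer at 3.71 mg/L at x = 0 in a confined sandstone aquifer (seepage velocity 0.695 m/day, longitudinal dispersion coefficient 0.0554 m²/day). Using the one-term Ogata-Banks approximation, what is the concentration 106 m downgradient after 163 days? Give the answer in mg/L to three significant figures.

3.55 mg/L

For a continuous step input, C/C₀ ≈ ½·erfc((x−vt)/(2√(Dt))).
vt = 0.695 × 163 = 113.285 m and 2√(Dt) = 2√(0.0554 × 163) = 6.010 m.
Argument (x−vt)/(2√(Dt)) = (106 − 113.285)/6.010 = -1.212; ½·erfc(-1.212) = 0.9567.
C = 3.71 × 0.9567 = 3.55 mg/L.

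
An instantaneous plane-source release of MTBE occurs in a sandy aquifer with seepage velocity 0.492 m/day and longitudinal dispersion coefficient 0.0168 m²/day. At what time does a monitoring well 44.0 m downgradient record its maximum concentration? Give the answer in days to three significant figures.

For the 1D instantaneous-source solution, setting ∂C/∂t = 0 at fixed x gives v²t² + 2Dt − x² = 0, so t = (√(D² + v²x²) − D)/v².
√(D² + v²x²) = √(0.0168² + 0.492² × 44.0²) = 21.65; v² = 0.242064.
t = (21.65 − 0.0168)/0.242064 = 89.4 days (vs. the pure-advection estimate x/v = 89.4 d).

89.4 days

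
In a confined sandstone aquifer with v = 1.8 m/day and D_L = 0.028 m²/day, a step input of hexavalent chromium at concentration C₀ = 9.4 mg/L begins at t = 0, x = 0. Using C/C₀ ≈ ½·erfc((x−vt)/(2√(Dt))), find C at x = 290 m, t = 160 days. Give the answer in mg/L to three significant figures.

For a continuous step input, C/C₀ ≈ ½·erfc((x−vt)/(2√(Dt))).
vt = 1.8 × 160 = 288 m and 2√(Dt) = 2√(0.028 × 160) = 4.233 m.
Argument (x−vt)/(2√(Dt)) = (290 − 288)/4.233 = 0.4725; ½·erfc(0.4725) = 0.2520.
C = 9.4 × 0.2520 = 2.37 mg/L.

2.37 mg/L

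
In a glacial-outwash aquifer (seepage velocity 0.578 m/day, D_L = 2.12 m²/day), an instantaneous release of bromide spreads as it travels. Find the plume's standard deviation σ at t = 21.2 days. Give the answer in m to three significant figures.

9.48 m

Dispersive spreading gives a Gaussian with σ² = 2Dt; advection only shifts the center.
σ = √(2 × 2.12 × 21.2) = 9.48 m.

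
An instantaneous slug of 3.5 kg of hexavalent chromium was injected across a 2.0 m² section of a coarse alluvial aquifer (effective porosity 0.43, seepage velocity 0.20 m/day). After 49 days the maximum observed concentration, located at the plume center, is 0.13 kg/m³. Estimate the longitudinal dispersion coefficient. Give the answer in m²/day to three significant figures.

1.59 m²/day

At the plume center C_max = M/(n_e·A·√(4πDt)), so D = M²/(4πt·(n_e·A·C_max)²).
n_e·A·C_max = 0.43 × 2.0 × 0.13 = 0.1118 kg/m.
D = 3.5²/(4π × 49 × 0.1118²) = 1.59 m²/day.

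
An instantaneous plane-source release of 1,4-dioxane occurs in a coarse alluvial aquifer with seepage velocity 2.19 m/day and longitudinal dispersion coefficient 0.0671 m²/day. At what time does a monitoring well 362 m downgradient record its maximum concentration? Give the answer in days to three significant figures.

165 days

For the 1D instantaneous-source solution, setting ∂C/∂t = 0 at fixed x gives v²t² + 2Dt − x² = 0, so t = (√(D² + v²x²) − D)/v².
√(D² + v²x²) = √(0.0671² + 2.19² × 362²) = 792.8; v² = 4.7961.
t = (792.8 − 0.0671)/4.7961 = 165 days (vs. the pure-advection estimate x/v = 165 d).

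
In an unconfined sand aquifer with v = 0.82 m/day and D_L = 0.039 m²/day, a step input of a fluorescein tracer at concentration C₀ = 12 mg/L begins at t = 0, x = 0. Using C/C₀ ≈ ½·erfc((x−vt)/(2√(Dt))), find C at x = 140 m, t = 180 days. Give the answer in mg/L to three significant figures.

11.7 mg/L

For a continuous step input, C/C₀ ≈ ½·erfc((x−vt)/(2√(Dt))).
vt = 0.82 × 180 = 147.6 m and 2√(Dt) = 2√(0.039 × 180) = 5.299 m.
Argument (x−vt)/(2√(Dt)) = (140 − 147.6)/5.299 = -1.434; ½·erfc(-1.434) = 0.9787.
C = 12 × 0.9787 = 11.7 mg/L.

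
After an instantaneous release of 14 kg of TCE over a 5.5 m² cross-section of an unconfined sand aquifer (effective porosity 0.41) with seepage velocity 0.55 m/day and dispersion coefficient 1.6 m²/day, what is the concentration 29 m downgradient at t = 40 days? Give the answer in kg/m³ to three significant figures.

0.181 kg/m³

For an instantaneous plane source, C(x,t) = M/(n_e·A·√(4πDt)) · exp(−(x−vt)²/(4Dt)), with n_e·A the pore (flow) area.
Plume center vt = 0.55 × 40 = 22 m, so the well at 29 m is 7 m downgradient of the peak.
√(4πDt) = 28.36 m, giving peak height M/(n_e·A·√(4πDt)) = 14/(0.41 × 5.5 × 28.36) = 0.2189 kg/m³.
(x−vt)²/(4Dt) = (7)²/(4 × 1.6 × 40) = 0.1914; exp(−0.1914) = 0.8258.
C = 0.2189 × 0.8258 = 0.181 kg/m³.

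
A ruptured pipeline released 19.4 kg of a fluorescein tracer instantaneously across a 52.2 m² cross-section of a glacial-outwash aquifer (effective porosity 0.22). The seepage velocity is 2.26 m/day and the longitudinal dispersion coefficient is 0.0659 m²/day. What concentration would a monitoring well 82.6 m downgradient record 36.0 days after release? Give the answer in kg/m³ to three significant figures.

For an instantaneous plane source, C(x,t) = M/(n_e·A·√(4πDt)) · exp(−(x−vt)²/(4Dt)), with n_e·A the pore (flow) area.
Plume center vt = 2.26 × 36.0 = 81.36 m, so the well at 82.6 m is 1.24 m downgradient of the peak.
√(4πDt) = 5.460 m, giving peak height M/(n_e·A·√(4πDt)) = 19.4/(0.22 × 52.2 × 5.460) = 0.3094 kg/m³.
(x−vt)²/(4Dt) = (1.24)²/(4 × 0.0659 × 36.0) = 0.1620; exp(−0.1620) = 0.8504.
C = 0.3094 × 0.8504 = 0.263 kg/m³.

0.263 kg/m³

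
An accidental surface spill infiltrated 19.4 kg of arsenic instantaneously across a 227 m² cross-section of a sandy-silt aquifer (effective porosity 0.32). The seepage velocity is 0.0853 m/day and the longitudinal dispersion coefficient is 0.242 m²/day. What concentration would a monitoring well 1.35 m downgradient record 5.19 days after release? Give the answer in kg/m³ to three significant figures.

For an instantaneous plane source, C(x,t) = M/(n_e·A·√(4πDt)) · exp(−(x−vt)²/(4Dt)), with n_e·A the pore (flow) area.
Plume center vt = 0.0853 × 5.19 = 0.442707 m, so the well at 1.35 m is 0.907293 m downgradient of the peak.
√(4πDt) = 3.973 m, giving peak height M/(n_e·A·√(4πDt)) = 19.4/(0.32 × 227 × 3.973) = 0.06722 kg/m³.
(x−vt)²/(4Dt) = (0.907293)²/(4 × 0.242 × 5.19) = 0.1639; exp(−0.1639) = 0.8488.
C = 0.06722 × 0.8488 = 0.0571 kg/m³.

0.0571 kg/m³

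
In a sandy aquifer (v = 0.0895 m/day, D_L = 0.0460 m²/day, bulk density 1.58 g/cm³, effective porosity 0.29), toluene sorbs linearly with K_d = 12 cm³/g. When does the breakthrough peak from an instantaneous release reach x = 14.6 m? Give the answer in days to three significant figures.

Retardation factor R = 1 + ρ_b·K_d/n = 1 + 1.58 × 12/0.29 = 66.38.
Sorption retards both mechanisms: v_R = v/R = 0.001348 m/day, D_R = D/R = 0.0006930 m²/day.
Peak time from v_R²t² + 2D_R t − x² = 0: t = (√(D_R² + v_R²x²) − D_R)/v_R².
√(D_R² + v_R²x²) = √(0.0006930² + 0.001348² × 14.6²) = 0.01969; v_R² = 1.817e-06.
t = (0.01969 − 0.0006930)/1.817e-06 = 10500 days.

10500 days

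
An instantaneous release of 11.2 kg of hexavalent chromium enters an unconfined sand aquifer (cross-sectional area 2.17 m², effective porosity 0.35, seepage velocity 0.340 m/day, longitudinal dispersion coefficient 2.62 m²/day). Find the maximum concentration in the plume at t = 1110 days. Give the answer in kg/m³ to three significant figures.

The peak of an instantaneous 1D plume sits at x = vt; there the Gaussian factor is 1 and C_max = M/(n_e·A·√(4πDt)), where n_e·A is the pore area the mass is dissolved in.
√(4πDt) = √(4π × 2.62 × 1110) = 191.2 m, so C_max = 11.2/(0.35 × 2.17 × 191.2) = 0.0771 kg/m³.

0.0771 kg/m³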